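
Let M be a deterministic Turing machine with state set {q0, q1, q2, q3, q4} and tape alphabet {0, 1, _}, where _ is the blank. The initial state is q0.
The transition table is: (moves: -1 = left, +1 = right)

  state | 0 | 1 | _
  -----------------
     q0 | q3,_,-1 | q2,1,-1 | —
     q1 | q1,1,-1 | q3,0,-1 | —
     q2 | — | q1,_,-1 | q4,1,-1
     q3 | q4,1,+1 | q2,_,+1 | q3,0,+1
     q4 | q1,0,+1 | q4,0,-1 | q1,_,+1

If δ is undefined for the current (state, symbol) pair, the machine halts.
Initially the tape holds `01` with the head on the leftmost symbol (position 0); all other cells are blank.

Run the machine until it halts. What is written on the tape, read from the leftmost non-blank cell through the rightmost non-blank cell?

0001

state=q0 head=0 tape=_[0]1___   (q0,0)→(q3,_,-1)
state=q3 head=-1 tape=[_]_1___   (q3,_)→(q3,0,+1)
state=q3 head=0 tape=0[_]1___   (q3,_)→(q3,0,+1)
state=q3 head=1 tape=00[1]___   (q3,1)→(q2,_,+1)
state=q2 head=2 tape=00_[_]__   (q2,_)→(q4,1,-1)
state=q4 head=1 tape=00[_]1__   (q4,_)→(q1,_,+1)
state=q1 head=2 tape=00_[1]__   (q1,1)→(q3,0,-1)
state=q3 head=1 tape=00[_]0__   (q3,_)→(q3,0,+1)
state=q3 head=2 tape=000[0]__   (q3,0)→(q4,1,+1)
state=q4 head=3 tape=0001[_]_   (q4,_)→(q1,_,+1)
state=q1 head=4 tape=0001_[_]
The non-blank tape span at halt is 0001.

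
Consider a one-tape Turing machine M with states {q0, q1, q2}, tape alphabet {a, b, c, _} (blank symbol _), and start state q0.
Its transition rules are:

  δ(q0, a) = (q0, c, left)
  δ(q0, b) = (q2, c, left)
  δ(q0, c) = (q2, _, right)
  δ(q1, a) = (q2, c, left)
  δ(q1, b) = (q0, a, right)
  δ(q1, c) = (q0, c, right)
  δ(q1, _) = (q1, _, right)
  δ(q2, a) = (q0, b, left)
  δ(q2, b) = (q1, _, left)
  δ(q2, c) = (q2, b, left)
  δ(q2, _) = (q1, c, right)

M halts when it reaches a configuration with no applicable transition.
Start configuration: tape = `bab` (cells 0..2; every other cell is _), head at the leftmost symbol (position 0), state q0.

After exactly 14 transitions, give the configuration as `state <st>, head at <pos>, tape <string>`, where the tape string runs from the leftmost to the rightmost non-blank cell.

state=q0 head=0 tape=_[b]ab   (q0,b)→(q2,c,left)
state=q2 head=-1 tape=[_]cab   (q2,_)→(q1,c,right)
state=q1 head=0 tape=c[c]ab   (q1,c)→(q0,c,right)
state=q0 head=1 tape=cc[a]b   (q0,a)→(q0,c,left)
state=q0 head=0 tape=c[c]cb   (q0,c)→(q2,_,right)
state=q2 head=1 tape=c_[c]b   (q2,c)→(q2,b,left)
state=q2 head=0 tape=c[_]bb   (q2,_)→(q1,c,right)
state=q1 head=1 tape=cc[b]b   (q1,b)→(q0,a,right)
state=q0 head=2 tape=cca[b]   (q0,b)→(q2,c,left)
state=q2 head=1 tape=cc[a]c   (q2,a)→(q0,b,left)
state=q0 head=0 tape=c[c]bc   (q0,c)→(q2,_,right)
state=q2 head=1 tape=c_[b]c   (q2,b)→(q1,_,left)
state=q1 head=0 tape=c[_]_c   (q1,_)→(q1,_,right)
state=q1 head=1 tape=c_[_]c   (q1,_)→(q1,_,right)
state=q1 head=2 tape=c__[c]
After 14 steps: state q1, head at 2, tape c__c.

state q1, head at 2, tape c__c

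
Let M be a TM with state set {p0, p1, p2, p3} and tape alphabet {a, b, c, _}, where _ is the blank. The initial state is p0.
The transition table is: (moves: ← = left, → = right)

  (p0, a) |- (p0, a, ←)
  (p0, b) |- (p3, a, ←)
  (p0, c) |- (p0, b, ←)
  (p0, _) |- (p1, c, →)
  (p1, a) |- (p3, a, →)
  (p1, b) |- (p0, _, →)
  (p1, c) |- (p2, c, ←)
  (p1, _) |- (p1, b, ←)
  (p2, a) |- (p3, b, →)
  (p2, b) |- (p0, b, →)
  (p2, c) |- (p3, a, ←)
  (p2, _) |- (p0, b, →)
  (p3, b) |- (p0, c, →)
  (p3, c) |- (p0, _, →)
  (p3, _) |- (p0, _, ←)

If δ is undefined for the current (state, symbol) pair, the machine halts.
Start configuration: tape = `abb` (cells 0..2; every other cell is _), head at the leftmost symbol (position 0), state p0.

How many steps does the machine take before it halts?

state=p0 head=0 tape=____[a]bb_   (p0,a)→(p0,a,←)
state=p0 head=-1 tape=___[_]abb_   (p0,_)→(p1,c,→)
state=p1 head=0 tape=___c[a]bb_   (p1,a)→(p3,a,→)
state=p3 head=1 tape=___ca[b]b_   (p3,b)→(p0,c,→)
state=p0 head=2 tape=___cac[b]_   (p0,b)→(p3,a,←)
state=p3 head=1 tape=___ca[c]a_   (p3,c)→(p0,_,→)
state=p0 head=2 tape=___ca_[a]_   (p0,a)→(p0,a,←)
state=p0 head=1 tape=___ca[_]a_   (p0,_)→(p1,c,→)
state=p1 head=2 tape=___cac[a]_   (p1,a)→(p3,a,→)
state=p3 head=3 tape=___caca[_]   (p3,_)→(p0,_,←)
state=p0 head=2 tape=___cac[a]_   (p0,a)→(p0,a,←)
state=p0 head=1 tape=___ca[c]a_   (p0,c)→(p0,b,←)
state=p0 head=0 tape=___c[a]ba_   (p0,a)→(p0,a,←)
state=p0 head=-1 tape=___[c]aba_   (p0,c)→(p0,b,←)
state=p0 head=-2 tape=__[_]baba_   (p0,_)→(p1,c,→)
state=p1 head=-1 tape=__c[b]aba_   (p1,b)→(p0,_,→)
state=p0 head=0 tape=__c_[a]ba_   (p0,a)→(p0,a,←)
state=p0 head=-1 tape=__c[_]aba_   (p0,_)→(p1,c,→)
state=p1 head=0 tape=__cc[a]ba_   (p1,a)→(p3,a,→)
state=p3 head=1 tape=__cca[b]a_   (p3,b)→(p0,c,→)
state=p0 head=2 tape=__ccac[a]_   (p0,a)→(p0,a,←)
state=p0 head=1 tape=__cca[c]a_   (p0,c)→(p0,b,←)
state=p0 head=0 tape=__cc[a]ba_   (p0,a)→(p0,a,←)
state=p0 head=-1 tape=__c[c]aba_   (p0,c)→(p0,b,←)
state=p0 head=-2 tape=__[c]baba_   (p0,c)→(p0,b,←)
state=p0 head=-3 tape=_[_]bbaba_   (p0,_)→(p1,c,→)
state=p1 head=-2 tape=_c[b]baba_   (p1,b)→(p0,_,→)
state=p0 head=-1 tape=_c_[b]aba_   (p0,b)→(p3,a,←)
state=p3 head=-2 tape=_c[_]aaba_   (p3,_)→(p0,_,←)
state=p0 head=-3 tape=_[c]_aaba_   (p0,c)→(p0,b,←)
state=p0 head=-4 tape=[_]b_aaba_   (p0,_)→(p1,c,→)
state=p1 head=-3 tape=c[b]_aaba_   (p1,b)→(p0,_,→)
state=p0 head=-2 tape=c_[_]aaba_   (p0,_)→(p1,c,→)
state=p1 head=-1 tape=c_c[a]aba_   (p1,a)→(p3,a,→)
state=p3 head=0 tape=c_ca[a]ba_
M halts after 34 transitions.

34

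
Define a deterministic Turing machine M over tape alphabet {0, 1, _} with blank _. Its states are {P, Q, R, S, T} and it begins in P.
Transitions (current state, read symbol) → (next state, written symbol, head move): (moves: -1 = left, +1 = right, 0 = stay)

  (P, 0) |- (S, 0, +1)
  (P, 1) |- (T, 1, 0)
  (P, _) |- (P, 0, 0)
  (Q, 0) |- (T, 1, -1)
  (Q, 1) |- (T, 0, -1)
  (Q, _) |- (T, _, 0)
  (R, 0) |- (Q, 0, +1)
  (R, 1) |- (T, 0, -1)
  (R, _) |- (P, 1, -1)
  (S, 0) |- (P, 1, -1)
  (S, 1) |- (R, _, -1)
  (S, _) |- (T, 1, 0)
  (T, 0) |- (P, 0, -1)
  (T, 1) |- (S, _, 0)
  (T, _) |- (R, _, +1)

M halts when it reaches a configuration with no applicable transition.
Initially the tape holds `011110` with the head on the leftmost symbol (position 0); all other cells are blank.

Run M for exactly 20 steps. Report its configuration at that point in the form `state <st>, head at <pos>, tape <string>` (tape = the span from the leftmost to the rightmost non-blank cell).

state=P head=0 tape=[0]11110   (P,0)→(S,0,+1)
state=S head=1 tape=0[1]1110   (S,1)→(R,_,-1)
state=R head=0 tape=[0]_1110   (R,0)→(Q,0,+1)
state=Q head=1 tape=0[_]1110   (Q,_)→(T,_,0)
state=T head=1 tape=0[_]1110   (T,_)→(R,_,+1)
state=R head=2 tape=0_[1]110   (R,1)→(T,0,-1)
state=T head=1 tape=0[_]0110   (T,_)→(R,_,+1)
state=R head=2 tape=0_[0]110   (R,0)→(Q,0,+1)
state=Q head=3 tape=0_0[1]10   (Q,1)→(T,0,-1)
state=T head=2 tape=0_[0]010   (T,0)→(P,0,-1)
state=P head=1 tape=0[_]0010   (P,_)→(P,0,0)
state=P head=1 tape=0[0]0010   (P,0)→(S,0,+1)
state=S head=2 tape=00[0]010   (S,0)→(P,1,-1)
state=P head=1 tape=0[0]1010   (P,0)→(S,0,+1)
state=S head=2 tape=00[1]010   (S,1)→(R,_,-1)
state=R head=1 tape=0[0]_010   (R,0)→(Q,0,+1)
state=Q head=2 tape=00[_]010   (Q,_)→(T,_,0)
state=T head=2 tape=00[_]010   (T,_)→(R,_,+1)
state=R head=3 tape=00_[0]10   (R,0)→(Q,0,+1)
state=Q head=4 tape=00_0[1]0   (Q,1)→(T,0,-1)
state=T head=3 tape=00_[0]00
After 20 steps: state T, head at 3, tape 00_000.

state T, head at 3, tape 00_000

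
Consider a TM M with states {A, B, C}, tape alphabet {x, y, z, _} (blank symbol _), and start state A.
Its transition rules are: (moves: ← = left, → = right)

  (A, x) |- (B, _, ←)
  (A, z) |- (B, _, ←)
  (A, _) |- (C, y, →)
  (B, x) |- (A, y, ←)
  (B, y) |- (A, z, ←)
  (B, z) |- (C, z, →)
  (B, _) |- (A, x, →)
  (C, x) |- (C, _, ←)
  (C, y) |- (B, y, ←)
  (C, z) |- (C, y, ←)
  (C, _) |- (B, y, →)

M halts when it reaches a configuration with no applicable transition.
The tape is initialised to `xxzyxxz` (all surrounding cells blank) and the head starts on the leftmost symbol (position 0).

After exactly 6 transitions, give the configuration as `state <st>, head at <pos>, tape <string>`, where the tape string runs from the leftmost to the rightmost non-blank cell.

state A, head at -2, tape yy_zyxxz

state=A head=0 tape=__[x]xzyxxz   (A,x)→(B,_,←)
state=B head=-1 tape=_[_]_xzyxxz   (B,_)→(A,x,→)
state=A head=0 tape=_x[_]xzyxxz   (A,_)→(C,y,→)
state=C head=1 tape=_xy[x]zyxxz   (C,x)→(C,_,←)
state=C head=0 tape=_x[y]_zyxxz   (C,y)→(B,y,←)
state=B head=-1 tape=_[x]y_zyxxz   (B,x)→(A,y,←)
state=A head=-2 tape=[_]yy_zyxxz
After 6 steps: state A, head at -2, tape yy_zyxxz.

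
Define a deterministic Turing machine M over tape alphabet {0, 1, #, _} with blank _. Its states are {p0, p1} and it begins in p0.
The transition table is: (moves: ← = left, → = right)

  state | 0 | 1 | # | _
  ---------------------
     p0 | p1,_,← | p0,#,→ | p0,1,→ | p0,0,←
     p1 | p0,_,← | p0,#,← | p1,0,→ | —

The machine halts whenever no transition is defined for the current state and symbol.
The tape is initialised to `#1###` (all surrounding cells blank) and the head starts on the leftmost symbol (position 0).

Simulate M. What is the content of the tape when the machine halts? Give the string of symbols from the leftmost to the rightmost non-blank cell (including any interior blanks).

p0 | [#]1###_   read # → write 1, move →, go to p0
p0 | 1[1]###_   read 1 → write #, move →, go to p0
p0 | 1#[#]##_   read # → write 1, move →, go to p0
p0 | 1#1[#]#_   read # → write 1, move →, go to p0
p0 | 1#11[#]_   read # → write 1, move →, go to p0
p0 | 1#111[_]   read _ → write 0, move ←, go to p0
p0 | 1#11[1]0   read 1 → write #, move →, go to p0
p0 | 1#11#[0]   read 0 → write _, move ←, go to p1
p1 | 1#11[#]_   read # → write 0, move →, go to p1
p1 | 1#110[_]
The non-blank tape span at halt is 1#110.

1#110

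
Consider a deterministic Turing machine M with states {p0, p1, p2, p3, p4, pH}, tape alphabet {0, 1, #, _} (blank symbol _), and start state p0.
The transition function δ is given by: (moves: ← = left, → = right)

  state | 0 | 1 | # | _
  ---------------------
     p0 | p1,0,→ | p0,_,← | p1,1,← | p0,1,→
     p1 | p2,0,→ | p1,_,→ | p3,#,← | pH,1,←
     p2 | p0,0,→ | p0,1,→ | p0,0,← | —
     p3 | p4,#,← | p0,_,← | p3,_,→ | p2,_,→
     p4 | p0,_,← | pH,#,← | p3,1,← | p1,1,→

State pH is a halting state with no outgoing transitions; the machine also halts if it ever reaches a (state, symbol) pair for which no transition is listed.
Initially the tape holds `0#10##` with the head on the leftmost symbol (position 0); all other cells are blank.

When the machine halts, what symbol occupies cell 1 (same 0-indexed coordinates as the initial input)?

p0 | __[0]#10##_   read 0 → write 0, move →, go to p1
p1 | __0[#]10##_   read # → write #, move ←, go to p3
p3 | __[0]#10##_   read 0 → write #, move ←, go to p4
p4 | _[_]##10##_   read _ → write 1, move →, go to p1
p1 | _1[#]#10##_   read # → write #, move ←, go to p3
p3 | _[1]##10##_   read 1 → write _, move ←, go to p0
p0 | [_]_##10##_   read _ → write 1, move →, go to p0
p0 | 1[_]##10##_   read _ → write 1, move →, go to p0
p0 | 11[#]#10##_   read # → write 1, move ←, go to p1
p1 | 1[1]1#10##_   read 1 → write _, move →, go to p1
p1 | 1_[1]#10##_   read 1 → write _, move →, go to p1
p1 | 1__[#]10##_   read # → write #, move ←, go to p3
p3 | 1_[_]#10##_   read _ → write _, move →, go to p2
p2 | 1__[#]10##_   read # → write 0, move ←, go to p0
p0 | 1_[_]010##_   read _ → write 1, move →, go to p0
p0 | 1_1[0]10##_   read 0 → write 0, move →, go to p1
p1 | 1_10[1]0##_   read 1 → write _, move →, go to p1
p1 | 1_10_[0]##_   read 0 → write 0, move →, go to p2
p2 | 1_10_0[#]#_   read # → write 0, move ←, go to p0
p0 | 1_10_[0]0#_   read 0 → write 0, move →, go to p1
p1 | 1_10_0[0]#_   read 0 → write 0, move →, go to p2
p2 | 1_10_00[#]_   read # → write 0, move ←, go to p0
p0 | 1_10_0[0]0_   read 0 → write 0, move →, go to p1
p1 | 1_10_00[0]_   read 0 → write 0, move →, go to p2
p2 | 1_10_000[_]
Cell 1 holds 0 when M halts.

0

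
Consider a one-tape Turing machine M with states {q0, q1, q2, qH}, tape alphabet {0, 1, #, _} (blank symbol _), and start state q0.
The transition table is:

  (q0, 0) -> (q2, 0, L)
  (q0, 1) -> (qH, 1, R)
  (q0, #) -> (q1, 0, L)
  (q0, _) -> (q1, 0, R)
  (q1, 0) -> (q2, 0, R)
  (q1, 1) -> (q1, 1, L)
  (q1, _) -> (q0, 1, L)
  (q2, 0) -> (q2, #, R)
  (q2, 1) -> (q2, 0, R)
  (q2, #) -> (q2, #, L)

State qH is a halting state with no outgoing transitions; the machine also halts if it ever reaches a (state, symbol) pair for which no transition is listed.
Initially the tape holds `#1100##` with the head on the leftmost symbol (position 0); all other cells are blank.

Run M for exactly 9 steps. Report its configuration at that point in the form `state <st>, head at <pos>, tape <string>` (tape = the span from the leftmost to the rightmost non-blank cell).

q0 | __[#]1100##   read # → write 0, move L, go to q1
q1 | _[_]01100##   read _ → write 1, move L, go to q0
q0 | [_]101100##   read _ → write 0, move R, go to q1
q1 | 0[1]01100##   read 1 → write 1, move L, go to q1
q1 | [0]101100##   read 0 → write 0, move R, go to q2
q2 | 0[1]01100##   read 1 → write 0, move R, go to q2
q2 | 00[0]1100##   read 0 → write #, move R, go to q2
q2 | 00#[1]100##   read 1 → write 0, move R, go to q2
q2 | 00#0[1]00##   read 1 → write 0, move R, go to q2
q2 | 00#00[0]0##
After 9 steps: state q2, head at 3, tape 00#0000##.

state q2, head at 3, tape 00#0000##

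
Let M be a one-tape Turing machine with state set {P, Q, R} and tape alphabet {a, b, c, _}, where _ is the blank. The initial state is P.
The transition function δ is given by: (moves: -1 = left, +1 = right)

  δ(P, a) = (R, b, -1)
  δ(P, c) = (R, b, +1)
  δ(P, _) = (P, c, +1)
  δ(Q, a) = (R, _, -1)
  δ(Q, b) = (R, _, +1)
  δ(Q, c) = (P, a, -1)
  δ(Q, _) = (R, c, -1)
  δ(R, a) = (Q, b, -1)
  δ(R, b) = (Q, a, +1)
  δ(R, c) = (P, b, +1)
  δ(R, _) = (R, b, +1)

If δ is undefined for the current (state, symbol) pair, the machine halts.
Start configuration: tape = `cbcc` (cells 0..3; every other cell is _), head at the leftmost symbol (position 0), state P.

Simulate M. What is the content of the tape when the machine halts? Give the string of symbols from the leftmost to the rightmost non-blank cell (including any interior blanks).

P | __[c]bcc   read c → write b, move +1, go to R
R | __b[b]cc   read b → write a, move +1, go to Q
Q | __ba[c]c   read c → write a, move -1, go to P
P | __b[a]ac   read a → write b, move -1, go to R
R | __[b]bac   read b → write a, move +1, go to Q
Q | __a[b]ac   read b → write _, move +1, go to R
R | __a_[a]c   read a → write b, move -1, go to Q
Q | __a[_]bc   read _ → write c, move -1, go to R
R | __[a]cbc   read a → write b, move -1, go to Q
Q | _[_]bcbc   read _ → write c, move -1, go to R
R | [_]cbcbc   read _ → write b, move +1, go to R
R | b[c]bcbc   read c → write b, move +1, go to P
P | bb[b]cbc
The non-blank tape span at halt is bbbcbc.

bbbcbc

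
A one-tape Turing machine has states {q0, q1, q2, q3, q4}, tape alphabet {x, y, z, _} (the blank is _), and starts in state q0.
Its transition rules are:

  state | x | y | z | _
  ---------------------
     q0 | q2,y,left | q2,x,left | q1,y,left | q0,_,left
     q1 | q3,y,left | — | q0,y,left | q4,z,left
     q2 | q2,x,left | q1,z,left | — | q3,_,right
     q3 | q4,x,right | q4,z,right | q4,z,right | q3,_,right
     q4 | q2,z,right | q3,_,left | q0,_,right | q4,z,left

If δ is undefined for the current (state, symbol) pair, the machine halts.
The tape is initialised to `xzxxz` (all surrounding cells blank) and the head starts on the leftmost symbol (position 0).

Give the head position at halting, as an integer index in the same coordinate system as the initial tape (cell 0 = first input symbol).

state=q0 head=0 tape=_[x]zxxz   (q0,x)→(q2,y,left)
state=q2 head=-1 tape=[_]yzxxz   (q2,_)→(q3,_,right)
state=q3 head=0 tape=_[y]zxxz   (q3,y)→(q4,z,right)
state=q4 head=1 tape=_z[z]xxz   (q4,z)→(q0,_,right)
state=q0 head=2 tape=_z_[x]xz   (q0,x)→(q2,y,left)
state=q2 head=1 tape=_z[_]yxz   (q2,_)→(q3,_,right)
state=q3 head=2 tape=_z_[y]xz   (q3,y)→(q4,z,right)
state=q4 head=3 tape=_z_z[x]z   (q4,x)→(q2,z,right)
state=q2 head=4 tape=_z_zz[z]
At halt the head is at cell 4.

4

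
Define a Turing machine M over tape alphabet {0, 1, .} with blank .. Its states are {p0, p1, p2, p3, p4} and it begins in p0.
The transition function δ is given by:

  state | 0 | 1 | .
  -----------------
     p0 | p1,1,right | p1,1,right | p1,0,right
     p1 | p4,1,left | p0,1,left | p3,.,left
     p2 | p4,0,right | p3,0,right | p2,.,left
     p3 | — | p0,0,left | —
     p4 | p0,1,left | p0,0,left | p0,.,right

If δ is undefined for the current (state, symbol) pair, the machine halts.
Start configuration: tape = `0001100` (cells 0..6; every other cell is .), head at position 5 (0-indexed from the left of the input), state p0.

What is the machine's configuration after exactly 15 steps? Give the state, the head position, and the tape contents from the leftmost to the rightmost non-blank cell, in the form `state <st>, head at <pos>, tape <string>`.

state=p0 head=5 tape=00011[0]0   (p0,0)→(p1,1,right)
state=p1 head=6 tape=000111[0]   (p1,0)→(p4,1,left)
state=p4 head=5 tape=00011[1]1   (p4,1)→(p0,0,left)
state=p0 head=4 tape=0001[1]01   (p0,1)→(p1,1,right)
state=p1 head=5 tape=00011[0]1   (p1,0)→(p4,1,left)
state=p4 head=4 tape=0001[1]11   (p4,1)→(p0,0,left)
state=p0 head=3 tape=000[1]011   (p0,1)→(p1,1,right)
state=p1 head=4 tape=0001[0]11   (p1,0)→(p4,1,left)
state=p4 head=3 tape=000[1]111   (p4,1)→(p0,0,left)
state=p0 head=2 tape=00[0]0111   (p0,0)→(p1,1,right)
state=p1 head=3 tape=001[0]111   (p1,0)→(p4,1,left)
state=p4 head=2 tape=00[1]1111   (p4,1)→(p0,0,left)
state=p0 head=1 tape=0[0]01111   (p0,0)→(p1,1,right)
state=p1 head=2 tape=01[0]1111   (p1,0)→(p4,1,left)
state=p4 head=1 tape=0[1]11111   (p4,1)→(p0,0,left)
state=p0 head=0 tape=[0]011111
After 15 steps: state p0, head at 0, tape 0011111.

state p0, head at 0, tape 0011111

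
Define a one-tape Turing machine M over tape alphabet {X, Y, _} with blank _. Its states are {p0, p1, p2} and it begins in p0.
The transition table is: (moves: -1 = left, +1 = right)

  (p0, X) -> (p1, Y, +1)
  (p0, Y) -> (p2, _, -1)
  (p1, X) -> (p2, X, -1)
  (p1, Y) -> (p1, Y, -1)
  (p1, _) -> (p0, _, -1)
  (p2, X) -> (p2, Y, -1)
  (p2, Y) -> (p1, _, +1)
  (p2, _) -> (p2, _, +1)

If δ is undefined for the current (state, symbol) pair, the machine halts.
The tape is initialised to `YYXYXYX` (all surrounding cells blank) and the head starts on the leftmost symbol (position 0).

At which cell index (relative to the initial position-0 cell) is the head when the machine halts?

state=p0 head=0 tape=_[Y]YXYXYX   (p0,Y)→(p2,_,-1)
state=p2 head=-1 tape=[_]_YXYXYX   (p2,_)→(p2,_,+1)
state=p2 head=0 tape=_[_]YXYXYX   (p2,_)→(p2,_,+1)
state=p2 head=1 tape=__[Y]XYXYX   (p2,Y)→(p1,_,+1)
state=p1 head=2 tape=___[X]YXYX   (p1,X)→(p2,X,-1)
state=p2 head=1 tape=__[_]XYXYX   (p2,_)→(p2,_,+1)
state=p2 head=2 tape=___[X]YXYX   (p2,X)→(p2,Y,-1)
state=p2 head=1 tape=__[_]YYXYX   (p2,_)→(p2,_,+1)
state=p2 head=2 tape=___[Y]YXYX   (p2,Y)→(p1,_,+1)
state=p1 head=3 tape=____[Y]XYX   (p1,Y)→(p1,Y,-1)
state=p1 head=2 tape=___[_]YXYX   (p1,_)→(p0,_,-1)
state=p0 head=1 tape=__[_]_YXYX
At halt the head is at cell 1.

1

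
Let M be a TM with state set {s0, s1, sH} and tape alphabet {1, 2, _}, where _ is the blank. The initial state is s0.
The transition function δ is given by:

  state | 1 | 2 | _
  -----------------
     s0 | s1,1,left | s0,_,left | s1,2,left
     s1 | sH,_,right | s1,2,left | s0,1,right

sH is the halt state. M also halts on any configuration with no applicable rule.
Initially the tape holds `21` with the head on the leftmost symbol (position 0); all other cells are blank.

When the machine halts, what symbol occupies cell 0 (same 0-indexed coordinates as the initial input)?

state=s0 head=0 tape=___[2]1   (s0,2)→(s0,_,left)
state=s0 head=-1 tape=__[_]_1   (s0,_)→(s1,2,left)
state=s1 head=-2 tape=_[_]2_1   (s1,_)→(s0,1,right)
state=s0 head=-1 tape=_1[2]_1   (s0,2)→(s0,_,left)
state=s0 head=-2 tape=_[1]__1   (s0,1)→(s1,1,left)
state=s1 head=-3 tape=[_]1__1   (s1,_)→(s0,1,right)
state=s0 head=-2 tape=1[1]__1   (s0,1)→(s1,1,left)
state=s1 head=-3 tape=[1]1__1   (s1,1)→(sH,_,right)
state=sH head=-2 tape=_[1]__1
Cell 0 holds _ when M halts.

_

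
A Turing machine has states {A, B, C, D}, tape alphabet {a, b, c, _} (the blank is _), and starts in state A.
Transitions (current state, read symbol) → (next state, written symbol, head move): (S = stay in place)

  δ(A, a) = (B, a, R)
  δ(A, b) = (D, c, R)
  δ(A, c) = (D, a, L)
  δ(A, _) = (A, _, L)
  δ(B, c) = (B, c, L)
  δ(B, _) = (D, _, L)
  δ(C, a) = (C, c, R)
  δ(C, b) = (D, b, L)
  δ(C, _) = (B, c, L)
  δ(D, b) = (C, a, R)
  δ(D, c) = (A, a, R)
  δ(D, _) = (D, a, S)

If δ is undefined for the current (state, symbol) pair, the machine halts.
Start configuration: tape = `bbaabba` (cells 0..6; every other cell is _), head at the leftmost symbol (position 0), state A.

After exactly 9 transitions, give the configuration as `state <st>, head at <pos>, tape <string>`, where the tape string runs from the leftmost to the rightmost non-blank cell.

A | [b]baabba_   read b → write c, move R, go to D
D | c[b]aabba_   read b → write a, move R, go to C
C | ca[a]abba_   read a → write c, move R, go to C
C | cac[a]bba_   read a → write c, move R, go to C
C | cacc[b]ba_   read b → write b, move L, go to D
D | cac[c]bba_   read c → write a, move R, go to A
A | caca[b]ba_   read b → write c, move R, go to D
D | cacac[b]a_   read b → write a, move R, go to C
C | cacaca[a]_   read a → write c, move R, go to C
C | cacacac[_]
After 9 steps: state C, head at 7, tape cacacac.

state C, head at 7, tape cacacac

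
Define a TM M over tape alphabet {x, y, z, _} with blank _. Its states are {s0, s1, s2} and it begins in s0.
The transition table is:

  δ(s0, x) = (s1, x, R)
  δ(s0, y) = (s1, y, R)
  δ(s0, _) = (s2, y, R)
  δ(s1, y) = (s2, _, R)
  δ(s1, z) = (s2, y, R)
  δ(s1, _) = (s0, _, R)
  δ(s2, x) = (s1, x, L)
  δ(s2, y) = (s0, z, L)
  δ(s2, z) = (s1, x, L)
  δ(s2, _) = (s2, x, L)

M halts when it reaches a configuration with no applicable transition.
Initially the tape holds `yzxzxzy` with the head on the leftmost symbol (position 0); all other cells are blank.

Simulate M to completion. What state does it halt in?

s0 | [y]zxzxzy____   read y → write y, move R, go to s1
s1 | y[z]xzxzy____   read z → write y, move R, go to s2
s2 | yy[x]zxzy____   read x → write x, move L, go to s1
s1 | y[y]xzxzy____   read y → write _, move R, go to s2
s2 | y_[x]zxzy____   read x → write x, move L, go to s1
s1 | y[_]xzxzy____   read _ → write _, move R, go to s0
s0 | y_[x]zxzy____   read x → write x, move R, go to s1
s1 | y_x[z]xzy____   read z → write y, move R, go to s2
s2 | y_xy[x]zy____   read x → write x, move L, go to s1
s1 | y_x[y]xzy____   read y → write _, move R, go to s2
s2 | y_x_[x]zy____   read x → write x, move L, go to s1
s1 | y_x[_]xzy____   read _ → write _, move R, go to s0
s0 | y_x_[x]zy____   read x → write x, move R, go to s1
s1 | y_x_x[z]y____   read z → write y, move R, go to s2
s2 | y_x_xy[y]____   read y → write z, move L, go to s0
s0 | y_x_x[y]z____   read y → write y, move R, go to s1
s1 | y_x_xy[z]____   read z → write y, move R, go to s2
s2 | y_x_xyy[_]___   read _ → write x, move L, go to s2
s2 | y_x_xy[y]x___   read y → write z, move L, go to s0
s0 | y_x_x[y]zx___   read y → write y, move R, go to s1
s1 | y_x_xy[z]x___   read z → write y, move R, go to s2
s2 | y_x_xyy[x]___   read x → write x, move L, go to s1
s1 | y_x_xy[y]x___   read y → write _, move R, go to s2
s2 | y_x_xy_[x]___   read x → write x, move L, go to s1
s1 | y_x_xy[_]x___   read _ → write _, move R, go to s0
s0 | y_x_xy_[x]___   read x → write x, move R, go to s1
s1 | y_x_xy_x[_]__   read _ → write _, move R, go to s0
s0 | y_x_xy_x_[_]_   read _ → write y, move R, go to s2
s2 | y_x_xy_x_y[_]   read _ → write x, move L, go to s2
s2 | y_x_xy_x_[y]x   read y → write z, move L, go to s0
s0 | y_x_xy_x[_]zx   read _ → write y, move R, go to s2
s2 | y_x_xy_xy[z]x   read z → write x, move L, go to s1
s1 | y_x_xy_x[y]xx   read y → write _, move R, go to s2
s2 | y_x_xy_x_[x]x   read x → write x, move L, go to s1
s1 | y_x_xy_x[_]xx   read _ → write _, move R, go to s0
s0 | y_x_xy_x_[x]x   read x → write x, move R, go to s1
s1 | y_x_xy_x_x[x]
No transition is defined for (s1, x); M halts in state s1.

s1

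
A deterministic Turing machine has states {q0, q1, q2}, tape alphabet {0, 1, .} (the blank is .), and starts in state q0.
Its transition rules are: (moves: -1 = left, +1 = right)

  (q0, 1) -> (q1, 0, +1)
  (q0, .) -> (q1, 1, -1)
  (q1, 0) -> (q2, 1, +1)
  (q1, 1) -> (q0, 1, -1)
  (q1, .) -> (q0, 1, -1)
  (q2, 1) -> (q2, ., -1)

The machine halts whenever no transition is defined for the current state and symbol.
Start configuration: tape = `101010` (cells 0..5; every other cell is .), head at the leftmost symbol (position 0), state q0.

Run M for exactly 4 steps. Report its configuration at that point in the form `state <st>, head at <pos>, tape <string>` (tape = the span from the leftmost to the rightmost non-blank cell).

q0 | [1]01010   read 1 → write 0, move +1, go to q1
q1 | 0[0]1010   read 0 → write 1, move +1, go to q2
q2 | 01[1]010   read 1 → write ., move -1, go to q2
q2 | 0[1].010   read 1 → write ., move -1, go to q2
q2 | [0]..010
After 4 steps: state q2, head at 0, tape 0..010.

state q2, head at 0, tape 0..010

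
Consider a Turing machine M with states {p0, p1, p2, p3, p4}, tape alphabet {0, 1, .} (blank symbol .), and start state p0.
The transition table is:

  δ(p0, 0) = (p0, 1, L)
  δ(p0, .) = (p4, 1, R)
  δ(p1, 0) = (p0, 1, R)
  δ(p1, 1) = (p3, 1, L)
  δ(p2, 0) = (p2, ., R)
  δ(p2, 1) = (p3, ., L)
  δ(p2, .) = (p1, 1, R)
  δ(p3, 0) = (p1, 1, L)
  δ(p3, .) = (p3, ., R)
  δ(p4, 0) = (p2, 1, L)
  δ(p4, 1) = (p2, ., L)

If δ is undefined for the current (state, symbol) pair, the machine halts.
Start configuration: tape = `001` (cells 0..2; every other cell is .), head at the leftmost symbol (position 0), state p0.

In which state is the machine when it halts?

p1

p0 | ..[0]01   read 0 → write 1, move L, go to p0
p0 | .[.]101   read . → write 1, move R, go to p4
p4 | .1[1]01   read 1 → write ., move L, go to p2
p2 | .[1].01   read 1 → write ., move L, go to p3
p3 | [.]..01   read . → write ., move R, go to p3
p3 | .[.].01   read . → write ., move R, go to p3
p3 | ..[.]01   read . → write ., move R, go to p3
p3 | ...[0]1   read 0 → write 1, move L, go to p1
p1 | ..[.]11
No transition is defined for (p1, .); M halts in state p1.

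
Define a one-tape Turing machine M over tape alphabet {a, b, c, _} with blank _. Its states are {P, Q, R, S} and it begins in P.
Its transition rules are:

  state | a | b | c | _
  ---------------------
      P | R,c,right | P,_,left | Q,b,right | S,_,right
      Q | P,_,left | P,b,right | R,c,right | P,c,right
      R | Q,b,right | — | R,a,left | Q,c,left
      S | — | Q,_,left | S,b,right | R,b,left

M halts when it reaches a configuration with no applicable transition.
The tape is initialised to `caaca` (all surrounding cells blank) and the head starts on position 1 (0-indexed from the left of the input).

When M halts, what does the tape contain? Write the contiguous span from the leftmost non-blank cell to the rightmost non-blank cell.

P | c[a]aca___   read a → write c, move right, go to R
R | cc[a]ca___   read a → write b, move right, go to Q
Q | ccb[c]a___   read c → write c, move right, go to R
R | ccbc[a]___   read a → write b, move right, go to Q
Q | ccbcb[_]__   read _ → write c, move right, go to P
P | ccbcbc[_]_   read _ → write _, move right, go to S
S | ccbcbc_[_]   read _ → write b, move left, go to R
R | ccbcbc[_]b   read _ → write c, move left, go to Q
Q | ccbcb[c]cb   read c → write c, move right, go to R
R | ccbcbc[c]b   read c → write a, move left, go to R
R | ccbcb[c]ab   read c → write a, move left, go to R
R | ccbc[b]aab
The non-blank tape span at halt is ccbcbaab.

ccbcbaab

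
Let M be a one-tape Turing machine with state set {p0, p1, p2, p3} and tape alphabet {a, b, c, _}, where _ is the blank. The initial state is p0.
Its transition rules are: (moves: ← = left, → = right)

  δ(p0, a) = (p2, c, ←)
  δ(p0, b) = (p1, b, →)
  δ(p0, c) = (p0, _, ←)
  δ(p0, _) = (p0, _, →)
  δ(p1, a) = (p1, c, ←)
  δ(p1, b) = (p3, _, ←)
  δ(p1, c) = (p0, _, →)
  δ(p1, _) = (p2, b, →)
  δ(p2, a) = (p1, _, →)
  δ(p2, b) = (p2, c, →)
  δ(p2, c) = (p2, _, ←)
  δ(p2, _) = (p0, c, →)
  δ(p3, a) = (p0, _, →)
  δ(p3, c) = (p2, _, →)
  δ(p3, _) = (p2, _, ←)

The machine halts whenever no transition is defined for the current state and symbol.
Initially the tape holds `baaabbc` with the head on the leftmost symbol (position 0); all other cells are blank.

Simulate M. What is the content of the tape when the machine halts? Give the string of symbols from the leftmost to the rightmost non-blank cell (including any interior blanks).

state=p0 head=0 tape=__[b]aaabbc   (p0,b)→(p1,b,→)
state=p1 head=1 tape=__b[a]aabbc   (p1,a)→(p1,c,←)
state=p1 head=0 tape=__[b]caabbc   (p1,b)→(p3,_,←)
state=p3 head=-1 tape=_[_]_caabbc   (p3,_)→(p2,_,←)
state=p2 head=-2 tape=[_]__caabbc   (p2,_)→(p0,c,→)
state=p0 head=-1 tape=c[_]_caabbc   (p0,_)→(p0,_,→)
state=p0 head=0 tape=c_[_]caabbc   (p0,_)→(p0,_,→)
state=p0 head=1 tape=c__[c]aabbc   (p0,c)→(p0,_,←)
state=p0 head=0 tape=c_[_]_aabbc   (p0,_)→(p0,_,→)
state=p0 head=1 tape=c__[_]aabbc   (p0,_)→(p0,_,→)
state=p0 head=2 tape=c___[a]abbc   (p0,a)→(p2,c,←)
state=p2 head=1 tape=c__[_]cabbc   (p2,_)→(p0,c,→)
state=p0 head=2 tape=c__c[c]abbc   (p0,c)→(p0,_,←)
state=p0 head=1 tape=c__[c]_abbc   (p0,c)→(p0,_,←)
state=p0 head=0 tape=c_[_]__abbc   (p0,_)→(p0,_,→)
state=p0 head=1 tape=c__[_]_abbc   (p0,_)→(p0,_,→)
state=p0 head=2 tape=c___[_]abbc   (p0,_)→(p0,_,→)
state=p0 head=3 tape=c____[a]bbc   (p0,a)→(p2,c,←)
state=p2 head=2 tape=c___[_]cbbc   (p2,_)→(p0,c,→)
state=p0 head=3 tape=c___c[c]bbc   (p0,c)→(p0,_,←)
state=p0 head=2 tape=c___[c]_bbc   (p0,c)→(p0,_,←)
state=p0 head=1 tape=c__[_]__bbc   (p0,_)→(p0,_,→)
state=p0 head=2 tape=c___[_]_bbc   (p0,_)→(p0,_,→)
state=p0 head=3 tape=c____[_]bbc   (p0,_)→(p0,_,→)
state=p0 head=4 tape=c_____[b]bc   (p0,b)→(p1,b,→)
state=p1 head=5 tape=c_____b[b]c   (p1,b)→(p3,_,←)
state=p3 head=4 tape=c_____[b]_c
The non-blank tape span at halt is c_____b_c.

c_____b_c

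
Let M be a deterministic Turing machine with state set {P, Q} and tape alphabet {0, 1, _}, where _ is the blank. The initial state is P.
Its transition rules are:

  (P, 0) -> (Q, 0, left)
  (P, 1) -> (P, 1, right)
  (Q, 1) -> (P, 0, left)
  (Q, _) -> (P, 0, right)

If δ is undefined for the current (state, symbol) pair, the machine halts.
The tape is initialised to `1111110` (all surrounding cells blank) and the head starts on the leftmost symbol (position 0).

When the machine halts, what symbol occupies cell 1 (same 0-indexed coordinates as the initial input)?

0

state=P head=0 tape=_[1]111110   (P,1)→(P,1,right)
state=P head=1 tape=_1[1]11110   (P,1)→(P,1,right)
state=P head=2 tape=_11[1]1110   (P,1)→(P,1,right)
state=P head=3 tape=_111[1]110   (P,1)→(P,1,right)
state=P head=4 tape=_1111[1]10   (P,1)→(P,1,right)
state=P head=5 tape=_11111[1]0   (P,1)→(P,1,right)
state=P head=6 tape=_111111[0]   (P,0)→(Q,0,left)
state=Q head=5 tape=_11111[1]0   (Q,1)→(P,0,left)
state=P head=4 tape=_1111[1]00   (P,1)→(P,1,right)
state=P head=5 tape=_11111[0]0   (P,0)→(Q,0,left)
state=Q head=4 tape=_1111[1]00   (Q,1)→(P,0,left)
state=P head=3 tape=_111[1]000   (P,1)→(P,1,right)
state=P head=4 tape=_1111[0]00   (P,0)→(Q,0,left)
state=Q head=3 tape=_111[1]000   (Q,1)→(P,0,left)
state=P head=2 tape=_11[1]0000   (P,1)→(P,1,right)
state=P head=3 tape=_111[0]000   (P,0)→(Q,0,left)
state=Q head=2 tape=_11[1]0000   (Q,1)→(P,0,left)
state=P head=1 tape=_1[1]00000   (P,1)→(P,1,right)
state=P head=2 tape=_11[0]0000   (P,0)→(Q,0,left)
state=Q head=1 tape=_1[1]00000   (Q,1)→(P,0,left)
state=P head=0 tape=_[1]000000   (P,1)→(P,1,right)
state=P head=1 tape=_1[0]00000   (P,0)→(Q,0,left)
state=Q head=0 tape=_[1]000000   (Q,1)→(P,0,left)
state=P head=-1 tape=[_]0000000
Cell 1 holds 0 when M halts.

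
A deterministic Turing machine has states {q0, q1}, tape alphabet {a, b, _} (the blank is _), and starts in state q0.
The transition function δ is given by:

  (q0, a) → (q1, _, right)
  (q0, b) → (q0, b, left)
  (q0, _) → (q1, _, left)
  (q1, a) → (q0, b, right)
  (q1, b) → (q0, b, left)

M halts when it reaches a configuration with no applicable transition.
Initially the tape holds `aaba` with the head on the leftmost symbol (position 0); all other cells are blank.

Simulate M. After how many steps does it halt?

5

q0 | _[a]aba   read a → write _, move right, go to q1
q1 | __[a]ba   read a → write b, move right, go to q0
q0 | __b[b]a   read b → write b, move left, go to q0
q0 | __[b]ba   read b → write b, move left, go to q0
q0 | _[_]bba   read _ → write _, move left, go to q1
q1 | [_]_bba
M halts after 5 transitions.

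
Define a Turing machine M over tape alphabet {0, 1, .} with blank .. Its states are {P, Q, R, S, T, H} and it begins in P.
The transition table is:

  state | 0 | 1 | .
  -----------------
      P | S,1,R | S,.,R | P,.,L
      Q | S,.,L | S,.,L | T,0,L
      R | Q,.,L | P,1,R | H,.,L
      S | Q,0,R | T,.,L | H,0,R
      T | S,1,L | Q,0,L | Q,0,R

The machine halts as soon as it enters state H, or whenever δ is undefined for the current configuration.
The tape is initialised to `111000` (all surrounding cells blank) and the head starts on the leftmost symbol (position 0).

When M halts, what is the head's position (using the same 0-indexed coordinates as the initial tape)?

0

state=P head=0 tape=.[1]11000   (P,1)→(S,.,R)
state=S head=1 tape=..[1]1000   (S,1)→(T,.,L)
state=T head=0 tape=.[.].1000   (T,.)→(Q,0,R)
state=Q head=1 tape=.0[.]1000   (Q,.)→(T,0,L)
state=T head=0 tape=.[0]01000   (T,0)→(S,1,L)
state=S head=-1 tape=[.]101000   (S,.)→(H,0,R)
state=H head=0 tape=0[1]01000
At halt the head is at cell 0.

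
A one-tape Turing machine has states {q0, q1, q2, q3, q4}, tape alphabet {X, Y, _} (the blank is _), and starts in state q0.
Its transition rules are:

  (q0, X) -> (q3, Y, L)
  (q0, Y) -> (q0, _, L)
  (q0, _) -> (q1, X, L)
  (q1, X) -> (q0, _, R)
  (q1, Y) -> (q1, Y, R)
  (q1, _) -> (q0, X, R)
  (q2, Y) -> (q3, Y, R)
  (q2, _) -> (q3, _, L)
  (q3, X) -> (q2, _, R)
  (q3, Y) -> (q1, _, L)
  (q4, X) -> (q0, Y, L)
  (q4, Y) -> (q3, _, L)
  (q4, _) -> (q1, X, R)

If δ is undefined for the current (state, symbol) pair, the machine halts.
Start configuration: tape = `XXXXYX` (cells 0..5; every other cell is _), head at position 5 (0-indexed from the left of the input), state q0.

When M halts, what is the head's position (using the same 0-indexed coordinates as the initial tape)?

state=q0 head=5 tape=XXXXY[X]_   (q0,X)→(q3,Y,L)
state=q3 head=4 tape=XXXX[Y]Y_   (q3,Y)→(q1,_,L)
state=q1 head=3 tape=XXX[X]_Y_   (q1,X)→(q0,_,R)
state=q0 head=4 tape=XXX_[_]Y_   (q0,_)→(q1,X,L)
state=q1 head=3 tape=XXX[_]XY_   (q1,_)→(q0,X,R)
state=q0 head=4 tape=XXXX[X]Y_   (q0,X)→(q3,Y,L)
state=q3 head=3 tape=XXX[X]YY_   (q3,X)→(q2,_,R)
state=q2 head=4 tape=XXX_[Y]Y_   (q2,Y)→(q3,Y,R)
state=q3 head=5 tape=XXX_Y[Y]_   (q3,Y)→(q1,_,L)
state=q1 head=4 tape=XXX_[Y]__   (q1,Y)→(q1,Y,R)
state=q1 head=5 tape=XXX_Y[_]_   (q1,_)→(q0,X,R)
state=q0 head=6 tape=XXX_YX[_]   (q0,_)→(q1,X,L)
state=q1 head=5 tape=XXX_Y[X]X   (q1,X)→(q0,_,R)
state=q0 head=6 tape=XXX_Y_[X]   (q0,X)→(q3,Y,L)
state=q3 head=5 tape=XXX_Y[_]Y
At halt the head is at cell 5.

5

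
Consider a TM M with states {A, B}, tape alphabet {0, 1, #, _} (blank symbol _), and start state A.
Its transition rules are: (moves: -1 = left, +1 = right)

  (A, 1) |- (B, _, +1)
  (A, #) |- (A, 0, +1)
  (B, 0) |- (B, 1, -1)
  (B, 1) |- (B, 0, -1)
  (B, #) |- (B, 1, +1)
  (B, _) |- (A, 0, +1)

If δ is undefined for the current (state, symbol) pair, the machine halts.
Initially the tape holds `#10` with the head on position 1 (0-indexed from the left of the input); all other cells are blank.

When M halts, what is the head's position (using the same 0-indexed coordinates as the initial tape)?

4

state=A head=1 tape=#[1]0__   (A,1)→(B,_,+1)
state=B head=2 tape=#_[0]__   (B,0)→(B,1,-1)
state=B head=1 tape=#[_]1__   (B,_)→(A,0,+1)
state=A head=2 tape=#0[1]__   (A,1)→(B,_,+1)
state=B head=3 tape=#0_[_]_   (B,_)→(A,0,+1)
state=A head=4 tape=#0_0[_]
At halt the head is at cell 4.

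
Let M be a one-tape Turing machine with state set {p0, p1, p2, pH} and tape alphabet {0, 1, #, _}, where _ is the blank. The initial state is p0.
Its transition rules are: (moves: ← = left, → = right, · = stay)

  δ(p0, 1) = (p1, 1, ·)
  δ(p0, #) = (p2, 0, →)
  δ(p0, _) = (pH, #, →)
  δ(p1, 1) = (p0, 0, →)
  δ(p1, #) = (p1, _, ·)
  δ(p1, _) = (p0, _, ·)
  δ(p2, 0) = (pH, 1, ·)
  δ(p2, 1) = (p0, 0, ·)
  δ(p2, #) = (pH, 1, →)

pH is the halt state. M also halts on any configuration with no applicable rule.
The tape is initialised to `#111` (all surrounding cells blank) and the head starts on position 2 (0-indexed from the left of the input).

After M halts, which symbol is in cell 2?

0

p0 | #1[1]1__   read 1 → write 1, move ·, go to p1
p1 | #1[1]1__   read 1 → write 0, move →, go to p0
p0 | #10[1]__   read 1 → write 1, move ·, go to p1
p1 | #10[1]__   read 1 → write 0, move →, go to p0
p0 | #100[_]_   read _ → write #, move →, go to pH
pH | #100#[_]
Cell 2 holds 0 when M halts.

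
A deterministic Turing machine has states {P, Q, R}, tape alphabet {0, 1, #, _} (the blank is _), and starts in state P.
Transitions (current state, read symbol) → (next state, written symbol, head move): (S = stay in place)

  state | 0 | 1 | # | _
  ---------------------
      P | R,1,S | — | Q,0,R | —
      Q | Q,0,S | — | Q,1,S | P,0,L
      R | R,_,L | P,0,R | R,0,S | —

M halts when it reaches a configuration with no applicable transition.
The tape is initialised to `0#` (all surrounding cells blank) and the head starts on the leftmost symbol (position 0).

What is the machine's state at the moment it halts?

P

state=P head=0 tape=[0]#__   (P,0)→(R,1,S)
state=R head=0 tape=[1]#__   (R,1)→(P,0,R)
state=P head=1 tape=0[#]__   (P,#)→(Q,0,R)
state=Q head=2 tape=00[_]_   (Q,_)→(P,0,L)
state=P head=1 tape=0[0]0_   (P,0)→(R,1,S)
state=R head=1 tape=0[1]0_   (R,1)→(P,0,R)
state=P head=2 tape=00[0]_   (P,0)→(R,1,S)
state=R head=2 tape=00[1]_   (R,1)→(P,0,R)
state=P head=3 tape=000[_]
No transition is defined for (P, _); M halts in state P.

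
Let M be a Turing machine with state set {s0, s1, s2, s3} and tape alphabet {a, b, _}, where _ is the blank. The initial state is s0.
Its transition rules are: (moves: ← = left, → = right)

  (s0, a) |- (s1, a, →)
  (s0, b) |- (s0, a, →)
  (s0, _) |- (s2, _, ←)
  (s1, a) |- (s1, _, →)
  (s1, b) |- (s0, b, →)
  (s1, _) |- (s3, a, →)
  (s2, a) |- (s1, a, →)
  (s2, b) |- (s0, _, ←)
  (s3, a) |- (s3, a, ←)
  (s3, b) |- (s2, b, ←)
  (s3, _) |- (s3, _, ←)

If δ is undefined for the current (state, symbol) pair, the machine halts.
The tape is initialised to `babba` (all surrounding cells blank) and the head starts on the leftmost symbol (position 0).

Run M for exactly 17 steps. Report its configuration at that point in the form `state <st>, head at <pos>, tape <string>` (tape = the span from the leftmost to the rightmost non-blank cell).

s0 | [b]abba___   read b → write a, move →, go to s0
s0 | a[a]bba___   read a → write a, move →, go to s1
s1 | aa[b]ba___   read b → write b, move →, go to s0
s0 | aab[b]a___   read b → write a, move →, go to s0
s0 | aaba[a]___   read a → write a, move →, go to s1
s1 | aabaa[_]__   read _ → write a, move →, go to s3
s3 | aabaaa[_]_   read _ → write _, move ←, go to s3
s3 | aabaa[a]__   read a → write a, move ←, go to s3
s3 | aaba[a]a__   read a → write a, move ←, go to s3
s3 | aab[a]aa__   read a → write a, move ←, go to s3
s3 | aa[b]aaa__   read b → write b, move ←, go to s2
s2 | a[a]baaa__   read a → write a, move →, go to s1
s1 | aa[b]aaa__   read b → write b, move →, go to s0
s0 | aab[a]aa__   read a → write a, move →, go to s1
s1 | aaba[a]a__   read a → write _, move →, go to s1
s1 | aaba_[a]__   read a → write _, move →, go to s1
s1 | aaba__[_]_   read _ → write a, move →, go to s3
s3 | aaba__a[_]
After 17 steps: state s3, head at 7, tape aaba__a.

state s3, head at 7, tape aaba__a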